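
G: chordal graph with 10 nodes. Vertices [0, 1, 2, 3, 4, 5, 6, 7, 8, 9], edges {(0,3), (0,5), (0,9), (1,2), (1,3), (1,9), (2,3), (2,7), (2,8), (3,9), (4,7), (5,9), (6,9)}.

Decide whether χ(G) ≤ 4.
A valid 4-coloring: color 1: [2, 4, 9]; color 2: [3, 5, 6, 7, 8]; color 3: [0, 1].
(χ(G) = 3 ≤ 4.)

Yes, G is 4-colorable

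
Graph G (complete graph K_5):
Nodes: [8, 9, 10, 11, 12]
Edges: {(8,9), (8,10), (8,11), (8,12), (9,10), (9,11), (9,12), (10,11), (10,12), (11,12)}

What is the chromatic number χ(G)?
χ(G) = 5

Clique number ω(G) = 5 (lower bound: χ ≥ ω).
The clique on [8, 9, 10, 11, 12] has size 5, forcing χ ≥ 5, and the coloring below uses 5 colors, so χ(G) = 5.
A valid 5-coloring: color 1: [11]; color 2: [10]; color 3: [8]; color 4: [9]; color 5: [12].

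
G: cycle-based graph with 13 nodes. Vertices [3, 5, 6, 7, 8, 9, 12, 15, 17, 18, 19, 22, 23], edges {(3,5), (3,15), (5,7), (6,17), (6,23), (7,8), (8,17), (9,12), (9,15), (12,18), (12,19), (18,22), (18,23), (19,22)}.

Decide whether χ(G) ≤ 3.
A valid 3-coloring: color 1: [5, 6, 8, 15, 18, 19]; color 2: [3, 7, 12, 17, 22, 23]; color 3: [9].
(χ(G) = 3 ≤ 3.)

Yes, G is 3-colorable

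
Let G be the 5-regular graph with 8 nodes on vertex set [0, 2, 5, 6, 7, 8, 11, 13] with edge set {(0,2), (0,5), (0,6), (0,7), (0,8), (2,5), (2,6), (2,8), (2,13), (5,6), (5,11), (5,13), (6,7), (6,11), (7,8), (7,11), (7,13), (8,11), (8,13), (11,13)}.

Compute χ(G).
χ(G) = 4

Clique number ω(G) = 4 (lower bound: χ ≥ ω).
The clique on [0, 2, 5, 6] has size 4, forcing χ ≥ 4, and the coloring below uses 4 colors, so χ(G) = 4.
A valid 4-coloring: color 1: [2, 11]; color 2: [5, 7]; color 3: [6, 8]; color 4: [0, 13].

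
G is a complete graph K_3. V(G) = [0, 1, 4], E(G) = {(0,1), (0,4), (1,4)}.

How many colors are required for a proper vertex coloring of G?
Clique number ω(G) = 3 (lower bound: χ ≥ ω).
The clique on [0, 1, 4] has size 3, forcing χ ≥ 3, and the coloring below uses 3 colors, so χ(G) = 3.
A valid 3-coloring: color 1: [0]; color 2: [4]; color 3: [1].

χ(G) = 3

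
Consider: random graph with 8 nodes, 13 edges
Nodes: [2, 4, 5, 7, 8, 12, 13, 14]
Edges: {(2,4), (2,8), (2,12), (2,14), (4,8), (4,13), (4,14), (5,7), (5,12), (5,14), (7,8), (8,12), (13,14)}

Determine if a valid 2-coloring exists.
No, G is not 2-colorable

The clique on vertices [2, 4, 8] has size 3 > 2, so it alone needs 3 colors.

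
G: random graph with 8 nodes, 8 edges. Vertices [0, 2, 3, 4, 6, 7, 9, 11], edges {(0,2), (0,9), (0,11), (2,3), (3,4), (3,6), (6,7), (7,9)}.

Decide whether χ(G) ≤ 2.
Yes, G is 2-colorable

A valid 2-coloring: color 1: [0, 3, 7]; color 2: [2, 4, 6, 9, 11].
(χ(G) = 2 ≤ 2.)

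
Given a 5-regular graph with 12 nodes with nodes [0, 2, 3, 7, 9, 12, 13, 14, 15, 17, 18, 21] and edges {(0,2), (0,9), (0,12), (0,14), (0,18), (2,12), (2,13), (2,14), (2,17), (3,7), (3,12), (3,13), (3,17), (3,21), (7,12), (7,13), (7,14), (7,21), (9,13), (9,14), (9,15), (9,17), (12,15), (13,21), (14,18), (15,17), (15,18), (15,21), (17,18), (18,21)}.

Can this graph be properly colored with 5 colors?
Yes, G is 5-colorable

A valid 5-coloring: color 1: [2, 7, 15]; color 2: [0, 13, 17]; color 3: [3, 9, 18]; color 4: [12, 14, 21].
(χ(G) = 4 ≤ 5.)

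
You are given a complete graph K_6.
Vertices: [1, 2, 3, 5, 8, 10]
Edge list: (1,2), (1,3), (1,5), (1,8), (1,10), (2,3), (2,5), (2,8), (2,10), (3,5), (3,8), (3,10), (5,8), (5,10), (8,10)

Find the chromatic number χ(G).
Clique number ω(G) = 6 (lower bound: χ ≥ ω).
The clique on [1, 2, 3, 5, 8, 10] has size 6, forcing χ ≥ 6, and the coloring below uses 6 colors, so χ(G) = 6.
A valid 6-coloring: color 1: [3]; color 2: [8]; color 3: [1]; color 4: [10]; color 5: [2]; color 6: [5].

χ(G) = 6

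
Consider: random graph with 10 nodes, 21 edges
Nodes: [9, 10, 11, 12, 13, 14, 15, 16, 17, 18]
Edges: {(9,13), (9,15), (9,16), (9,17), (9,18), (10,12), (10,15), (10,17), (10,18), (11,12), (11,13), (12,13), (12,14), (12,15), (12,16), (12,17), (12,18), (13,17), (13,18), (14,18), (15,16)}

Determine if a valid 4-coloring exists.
A valid 4-coloring: color 1: [9, 12]; color 2: [10, 13, 14, 16]; color 3: [11, 15, 17, 18].
(χ(G) = 3 ≤ 4.)

Yes, G is 4-colorable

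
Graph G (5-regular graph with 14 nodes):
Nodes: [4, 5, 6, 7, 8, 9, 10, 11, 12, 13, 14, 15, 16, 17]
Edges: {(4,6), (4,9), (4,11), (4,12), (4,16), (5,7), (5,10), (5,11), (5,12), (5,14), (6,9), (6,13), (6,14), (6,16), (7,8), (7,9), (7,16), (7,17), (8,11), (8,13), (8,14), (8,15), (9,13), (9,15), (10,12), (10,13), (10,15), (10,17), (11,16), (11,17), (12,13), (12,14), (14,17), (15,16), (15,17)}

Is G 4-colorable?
Yes, G is 4-colorable

A valid 4-coloring: color 1: [7, 11, 13, 14, 15]; color 2: [8, 9, 12, 16, 17]; color 3: [4, 5]; color 4: [6, 10].
(χ(G) = 4 ≤ 4.)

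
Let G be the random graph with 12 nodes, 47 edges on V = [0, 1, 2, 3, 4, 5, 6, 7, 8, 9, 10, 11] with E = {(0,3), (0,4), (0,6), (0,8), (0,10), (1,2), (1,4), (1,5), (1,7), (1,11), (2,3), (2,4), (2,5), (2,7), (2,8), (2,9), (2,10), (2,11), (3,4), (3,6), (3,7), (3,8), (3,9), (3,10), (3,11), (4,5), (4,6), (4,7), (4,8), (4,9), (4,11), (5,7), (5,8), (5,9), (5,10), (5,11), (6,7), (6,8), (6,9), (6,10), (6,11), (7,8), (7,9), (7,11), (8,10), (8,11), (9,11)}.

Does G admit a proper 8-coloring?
Yes, G is 8-colorable

A valid 8-coloring: color 1: [4, 10]; color 2: [0, 11]; color 3: [1, 8, 9]; color 4: [2, 6]; color 5: [7]; color 6: [3, 5].
(χ(G) = 6 ≤ 8.)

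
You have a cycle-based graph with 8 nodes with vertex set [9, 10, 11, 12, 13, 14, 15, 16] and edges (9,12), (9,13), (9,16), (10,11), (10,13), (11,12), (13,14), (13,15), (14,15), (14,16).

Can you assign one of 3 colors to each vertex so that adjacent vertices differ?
Yes, G is 3-colorable

A valid 3-coloring: color 1: [12, 13, 16]; color 2: [9, 11, 14]; color 3: [10, 15].
(χ(G) = 3 ≤ 3.)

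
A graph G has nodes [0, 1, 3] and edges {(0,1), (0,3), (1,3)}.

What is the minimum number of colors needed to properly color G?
χ(G) = 3

Clique number ω(G) = 3 (lower bound: χ ≥ ω).
The clique on [0, 1, 3] has size 3, forcing χ ≥ 3, and the coloring below uses 3 colors, so χ(G) = 3.
A valid 3-coloring: color 1: [3]; color 2: [0]; color 3: [1].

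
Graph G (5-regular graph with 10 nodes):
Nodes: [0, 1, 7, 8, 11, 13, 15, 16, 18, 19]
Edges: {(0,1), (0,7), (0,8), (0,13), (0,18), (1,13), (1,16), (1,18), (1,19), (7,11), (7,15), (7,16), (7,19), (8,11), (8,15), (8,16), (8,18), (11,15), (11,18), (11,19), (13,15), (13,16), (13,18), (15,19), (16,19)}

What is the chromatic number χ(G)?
χ(G) = 4

Clique number ω(G) = 4 (lower bound: χ ≥ ω).
The clique on [0, 1, 13, 18] has size 4, forcing χ ≥ 4, and the coloring below uses 4 colors, so χ(G) = 4.
A valid 4-coloring: color 1: [1, 7, 8]; color 2: [15, 16, 18]; color 3: [11, 13]; color 4: [0, 19].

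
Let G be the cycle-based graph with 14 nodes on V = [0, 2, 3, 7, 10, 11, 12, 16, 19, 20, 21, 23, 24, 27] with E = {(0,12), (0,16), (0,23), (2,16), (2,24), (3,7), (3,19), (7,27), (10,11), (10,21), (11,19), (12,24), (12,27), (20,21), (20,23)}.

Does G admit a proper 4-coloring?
Yes, G is 4-colorable

A valid 4-coloring: color 1: [0, 7, 10, 19, 20, 24]; color 2: [2, 3, 11, 12, 21, 23]; color 3: [16, 27].
(χ(G) = 3 ≤ 4.)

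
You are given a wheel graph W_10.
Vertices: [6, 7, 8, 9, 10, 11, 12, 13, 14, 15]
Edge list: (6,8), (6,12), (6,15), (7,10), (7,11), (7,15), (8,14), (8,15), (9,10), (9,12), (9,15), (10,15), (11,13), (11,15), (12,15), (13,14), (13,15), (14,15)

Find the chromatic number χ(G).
Clique number ω(G) = 3 (lower bound: χ ≥ ω).
Odd cycle [6, 12, 9, 10, 7, 11, 13, 14, 8] needs 3 colors (χ ≥ 3).
Vertex 15 is adjacent to every vertex of [6, 7, 8, 9, 10, 11, 12, 13, 14], which already need 3 colors among themselves, so 15 needs a new color (χ ≥ 4).
The coloring below uses 4 colors, so χ(G) = 4.
A valid 4-coloring: color 1: [15]; color 2: [6, 7, 9, 14]; color 3: [8, 10, 11, 12]; color 4: [13].

χ(G) = 4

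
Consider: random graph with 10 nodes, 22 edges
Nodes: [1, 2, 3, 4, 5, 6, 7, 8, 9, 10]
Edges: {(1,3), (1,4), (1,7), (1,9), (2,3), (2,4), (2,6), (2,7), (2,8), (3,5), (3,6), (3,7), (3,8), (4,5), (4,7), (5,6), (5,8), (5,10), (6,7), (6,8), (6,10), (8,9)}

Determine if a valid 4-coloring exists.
Yes, G is 4-colorable

A valid 4-coloring: color 1: [3, 4, 9, 10]; color 2: [1, 6]; color 3: [2, 5]; color 4: [7, 8].
(χ(G) = 4 ≤ 4.)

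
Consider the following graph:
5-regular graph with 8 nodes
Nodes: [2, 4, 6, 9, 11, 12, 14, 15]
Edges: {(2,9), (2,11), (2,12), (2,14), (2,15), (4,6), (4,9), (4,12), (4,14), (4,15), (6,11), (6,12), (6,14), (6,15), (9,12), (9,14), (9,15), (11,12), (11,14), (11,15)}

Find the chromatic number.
χ(G) = 4

Clique number ω(G) = 3 (lower bound: χ ≥ ω).
Odd cycle [9, 4, 6, 11, 2] needs 3 colors (χ ≥ 3).
Vertex 12 is adjacent to every vertex of [2, 4, 6, 9, 11], which already need 3 colors among themselves, so 12 needs a new color (χ ≥ 4).
The coloring below uses 4 colors, so χ(G) = 4.
A valid 4-coloring: color 1: [12, 14, 15]; color 2: [9, 11]; color 3: [2, 6]; color 4: [4].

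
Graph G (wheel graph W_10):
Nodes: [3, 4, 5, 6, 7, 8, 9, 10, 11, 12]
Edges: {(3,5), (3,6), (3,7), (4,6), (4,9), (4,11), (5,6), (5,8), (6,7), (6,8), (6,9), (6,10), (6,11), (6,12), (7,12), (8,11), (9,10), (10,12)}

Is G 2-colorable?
No, G is not 2-colorable

The clique on vertices [3, 5, 6] has size 3 > 2, so it alone needs 3 colors.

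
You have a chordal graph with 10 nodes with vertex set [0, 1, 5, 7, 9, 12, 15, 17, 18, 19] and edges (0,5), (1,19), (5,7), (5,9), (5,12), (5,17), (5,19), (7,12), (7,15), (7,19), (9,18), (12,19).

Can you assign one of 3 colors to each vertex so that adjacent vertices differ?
The clique on vertices [5, 7, 12, 19] has size 4 > 3, so it alone needs 4 colors.

No, G is not 3-colorable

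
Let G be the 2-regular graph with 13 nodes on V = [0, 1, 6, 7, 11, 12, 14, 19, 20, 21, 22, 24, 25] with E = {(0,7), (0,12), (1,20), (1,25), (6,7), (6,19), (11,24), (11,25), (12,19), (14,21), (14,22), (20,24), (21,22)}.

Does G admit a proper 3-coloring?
A valid 3-coloring: color 1: [6, 12, 22, 24, 25]; color 2: [0, 1, 11, 19, 21]; color 3: [7, 14, 20].
(χ(G) = 3 ≤ 3.)

Yes, G is 3-colorable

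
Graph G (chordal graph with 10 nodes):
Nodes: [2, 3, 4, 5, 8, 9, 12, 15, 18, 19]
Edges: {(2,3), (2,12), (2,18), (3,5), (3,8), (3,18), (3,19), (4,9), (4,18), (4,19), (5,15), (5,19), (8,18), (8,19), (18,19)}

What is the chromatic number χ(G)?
Clique number ω(G) = 4 (lower bound: χ ≥ ω).
The clique on [3, 8, 18, 19] has size 4, forcing χ ≥ 4, and the coloring below uses 4 colors, so χ(G) = 4.
A valid 4-coloring: color 1: [5, 9, 12, 18]; color 2: [2, 15, 19]; color 3: [3, 4]; color 4: [8].

χ(G) = 4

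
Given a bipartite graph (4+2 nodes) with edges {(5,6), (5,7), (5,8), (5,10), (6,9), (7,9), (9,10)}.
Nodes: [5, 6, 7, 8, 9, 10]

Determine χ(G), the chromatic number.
χ(G) = 2

Clique number ω(G) = 2 (lower bound: χ ≥ ω).
The graph is bipartite (no odd cycle), so 2 colors suffice: χ(G) = 2.
A valid 2-coloring: color 1: [5, 9]; color 2: [6, 7, 8, 10].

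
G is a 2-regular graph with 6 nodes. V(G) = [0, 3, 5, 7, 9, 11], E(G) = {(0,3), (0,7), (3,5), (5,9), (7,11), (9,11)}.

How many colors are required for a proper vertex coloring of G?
χ(G) = 2

Clique number ω(G) = 2 (lower bound: χ ≥ ω).
The graph is bipartite (no odd cycle), so 2 colors suffice: χ(G) = 2.
A valid 2-coloring: color 1: [0, 5, 11]; color 2: [3, 7, 9].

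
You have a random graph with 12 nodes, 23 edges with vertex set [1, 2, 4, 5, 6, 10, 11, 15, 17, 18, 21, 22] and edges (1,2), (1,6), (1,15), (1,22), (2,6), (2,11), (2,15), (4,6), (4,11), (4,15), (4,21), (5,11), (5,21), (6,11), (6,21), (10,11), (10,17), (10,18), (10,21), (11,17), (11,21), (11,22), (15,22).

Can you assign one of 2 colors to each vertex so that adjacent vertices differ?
The clique on vertices [4, 6, 11, 21] has size 4 > 2, so it alone needs 4 colors.

No, G is not 2-colorable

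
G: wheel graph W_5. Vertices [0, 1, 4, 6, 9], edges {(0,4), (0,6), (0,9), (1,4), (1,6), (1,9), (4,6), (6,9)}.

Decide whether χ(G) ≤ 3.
A valid 3-coloring: color 1: [6]; color 2: [0, 1]; color 3: [4, 9].
(χ(G) = 3 ≤ 3.)

Yes, G is 3-colorable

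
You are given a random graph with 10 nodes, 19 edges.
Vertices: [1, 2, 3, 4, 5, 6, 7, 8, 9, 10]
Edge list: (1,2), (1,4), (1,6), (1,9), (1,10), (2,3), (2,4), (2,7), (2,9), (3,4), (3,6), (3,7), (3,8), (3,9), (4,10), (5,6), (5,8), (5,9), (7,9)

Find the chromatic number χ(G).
χ(G) = 4

Clique number ω(G) = 4 (lower bound: χ ≥ ω).
The clique on [2, 3, 7, 9] has size 4, forcing χ ≥ 4, and the coloring below uses 4 colors, so χ(G) = 4.
A valid 4-coloring: color 1: [1, 3, 5]; color 2: [2, 6, 8, 10]; color 3: [4, 9]; color 4: [7].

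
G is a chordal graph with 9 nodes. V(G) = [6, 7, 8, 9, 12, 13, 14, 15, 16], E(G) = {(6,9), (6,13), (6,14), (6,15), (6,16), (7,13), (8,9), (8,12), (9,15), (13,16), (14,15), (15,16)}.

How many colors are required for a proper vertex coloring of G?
Clique number ω(G) = 3 (lower bound: χ ≥ ω).
The clique on [6, 13, 16] has size 3, forcing χ ≥ 3, and the coloring below uses 3 colors, so χ(G) = 3.
A valid 3-coloring: color 1: [6, 7, 8]; color 2: [12, 13, 15]; color 3: [9, 14, 16].

χ(G) = 3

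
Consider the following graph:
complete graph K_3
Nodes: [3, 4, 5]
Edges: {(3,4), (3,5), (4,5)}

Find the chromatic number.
Clique number ω(G) = 3 (lower bound: χ ≥ ω).
The clique on [3, 4, 5] has size 3, forcing χ ≥ 3, and the coloring below uses 3 colors, so χ(G) = 3.
A valid 3-coloring: color 1: [5]; color 2: [3]; color 3: [4].

χ(G) = 3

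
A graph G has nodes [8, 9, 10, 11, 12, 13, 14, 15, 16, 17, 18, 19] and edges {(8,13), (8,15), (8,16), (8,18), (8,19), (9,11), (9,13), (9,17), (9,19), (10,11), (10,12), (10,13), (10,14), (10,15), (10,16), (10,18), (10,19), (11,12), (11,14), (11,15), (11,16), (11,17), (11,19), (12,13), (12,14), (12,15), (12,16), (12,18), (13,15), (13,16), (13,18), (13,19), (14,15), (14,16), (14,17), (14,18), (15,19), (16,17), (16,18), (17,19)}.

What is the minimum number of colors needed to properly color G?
χ(G) = 5

Clique number ω(G) = 5 (lower bound: χ ≥ ω).
The clique on [10, 12, 13, 16, 18] has size 5, forcing χ ≥ 5, and the coloring below uses 5 colors, so χ(G) = 5.
A valid 5-coloring: color 1: [8, 10, 17]; color 2: [9, 15, 16]; color 3: [11, 18]; color 4: [13, 14]; color 5: [12, 19].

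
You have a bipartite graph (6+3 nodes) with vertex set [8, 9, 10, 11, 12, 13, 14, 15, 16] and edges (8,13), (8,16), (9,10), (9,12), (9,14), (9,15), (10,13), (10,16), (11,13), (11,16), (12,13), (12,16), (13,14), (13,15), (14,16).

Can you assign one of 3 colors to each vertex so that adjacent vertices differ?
Yes, G is 3-colorable

A valid 3-coloring: color 1: [9, 13, 16]; color 2: [8, 10, 11, 12, 14, 15].
(χ(G) = 2 ≤ 3.)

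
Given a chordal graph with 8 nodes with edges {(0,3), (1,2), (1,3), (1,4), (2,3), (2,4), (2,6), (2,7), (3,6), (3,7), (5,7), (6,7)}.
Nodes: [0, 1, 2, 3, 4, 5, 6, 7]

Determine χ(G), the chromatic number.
χ(G) = 4

Clique number ω(G) = 4 (lower bound: χ ≥ ω).
The clique on [2, 3, 6, 7] has size 4, forcing χ ≥ 4, and the coloring below uses 4 colors, so χ(G) = 4.
A valid 4-coloring: color 1: [3, 4, 5]; color 2: [0, 2]; color 3: [1, 7]; color 4: [6].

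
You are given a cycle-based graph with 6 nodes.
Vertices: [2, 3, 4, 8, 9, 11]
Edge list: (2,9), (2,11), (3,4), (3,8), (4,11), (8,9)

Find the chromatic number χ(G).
Clique number ω(G) = 2 (lower bound: χ ≥ ω).
The graph is bipartite (no odd cycle), so 2 colors suffice: χ(G) = 2.
A valid 2-coloring: color 1: [3, 9, 11]; color 2: [2, 4, 8].

χ(G) = 2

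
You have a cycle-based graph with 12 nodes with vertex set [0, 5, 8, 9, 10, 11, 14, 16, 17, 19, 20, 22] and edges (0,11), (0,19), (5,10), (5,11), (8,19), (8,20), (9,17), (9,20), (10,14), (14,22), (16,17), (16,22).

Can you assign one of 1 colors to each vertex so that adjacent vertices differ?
Edge (0,19) forces its endpoints to differ, so 1 color is not enough.

No, G is not 1-colorable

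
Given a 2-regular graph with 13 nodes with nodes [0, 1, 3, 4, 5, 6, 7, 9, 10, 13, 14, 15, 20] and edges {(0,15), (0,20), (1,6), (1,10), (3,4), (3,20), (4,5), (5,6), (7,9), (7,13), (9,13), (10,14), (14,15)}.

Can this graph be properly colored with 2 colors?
The clique on vertices [7, 9, 13] has size 3 > 2, so it alone needs 3 colors.

No, G is not 2-colorable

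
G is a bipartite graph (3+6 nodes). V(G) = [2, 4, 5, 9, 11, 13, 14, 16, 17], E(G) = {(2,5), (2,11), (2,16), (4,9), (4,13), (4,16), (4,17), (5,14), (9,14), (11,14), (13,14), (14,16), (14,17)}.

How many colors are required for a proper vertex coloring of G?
χ(G) = 2

Clique number ω(G) = 2 (lower bound: χ ≥ ω).
The graph is bipartite (no odd cycle), so 2 colors suffice: χ(G) = 2.
A valid 2-coloring: color 1: [2, 4, 14]; color 2: [5, 9, 11, 13, 16, 17].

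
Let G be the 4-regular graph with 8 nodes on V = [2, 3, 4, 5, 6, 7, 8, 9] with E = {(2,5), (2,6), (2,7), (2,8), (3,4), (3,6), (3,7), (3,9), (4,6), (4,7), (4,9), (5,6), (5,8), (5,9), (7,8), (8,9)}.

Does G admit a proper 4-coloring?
A valid 4-coloring: color 1: [6, 7, 9]; color 2: [4, 8]; color 3: [3, 5]; color 4: [2].
(χ(G) = 4 ≤ 4.)

Yes, G is 4-colorable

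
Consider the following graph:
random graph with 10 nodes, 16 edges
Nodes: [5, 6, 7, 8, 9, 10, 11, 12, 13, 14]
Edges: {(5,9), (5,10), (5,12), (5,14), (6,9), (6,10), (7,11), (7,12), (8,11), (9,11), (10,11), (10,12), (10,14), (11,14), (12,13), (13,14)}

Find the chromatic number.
χ(G) = 3

Clique number ω(G) = 3 (lower bound: χ ≥ ω).
The clique on [10, 11, 14] has size 3, forcing χ ≥ 3, and the coloring below uses 3 colors, so χ(G) = 3.
A valid 3-coloring: color 1: [5, 6, 11, 13]; color 2: [7, 8, 9, 10]; color 3: [12, 14].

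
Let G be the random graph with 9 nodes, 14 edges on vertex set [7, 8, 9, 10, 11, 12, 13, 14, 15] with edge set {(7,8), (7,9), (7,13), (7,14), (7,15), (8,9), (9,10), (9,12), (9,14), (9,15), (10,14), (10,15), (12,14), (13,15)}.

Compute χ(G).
Clique number ω(G) = 3 (lower bound: χ ≥ ω).
The clique on [9, 10, 14] has size 3, forcing χ ≥ 3, and the coloring below uses 3 colors, so χ(G) = 3.
A valid 3-coloring: color 1: [9, 11, 13]; color 2: [7, 10, 12]; color 3: [8, 14, 15].

χ(G) = 3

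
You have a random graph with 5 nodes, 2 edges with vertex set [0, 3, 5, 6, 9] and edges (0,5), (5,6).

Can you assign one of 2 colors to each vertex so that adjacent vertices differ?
Yes, G is 2-colorable

A valid 2-coloring: color 1: [3, 5, 9]; color 2: [0, 6].
(χ(G) = 2 ≤ 2.)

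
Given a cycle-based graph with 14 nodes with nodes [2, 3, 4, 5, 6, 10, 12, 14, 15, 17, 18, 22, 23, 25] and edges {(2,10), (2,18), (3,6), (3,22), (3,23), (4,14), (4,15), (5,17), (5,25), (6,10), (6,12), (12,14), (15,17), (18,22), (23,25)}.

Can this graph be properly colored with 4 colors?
A valid 4-coloring: color 1: [3, 4, 10, 12, 17, 18, 25]; color 2: [2, 5, 6, 14, 15, 22, 23].
(χ(G) = 2 ≤ 4.)

Yes, G is 4-colorable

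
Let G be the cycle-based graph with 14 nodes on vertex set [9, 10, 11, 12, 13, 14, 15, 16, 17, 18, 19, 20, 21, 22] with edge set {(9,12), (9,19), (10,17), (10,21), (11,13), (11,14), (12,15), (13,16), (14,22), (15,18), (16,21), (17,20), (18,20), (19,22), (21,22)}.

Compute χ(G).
χ(G) = 2

Clique number ω(G) = 2 (lower bound: χ ≥ ω).
The graph is bipartite (no odd cycle), so 2 colors suffice: χ(G) = 2.
A valid 2-coloring: color 1: [12, 13, 14, 17, 18, 19, 21]; color 2: [9, 10, 11, 15, 16, 20, 22].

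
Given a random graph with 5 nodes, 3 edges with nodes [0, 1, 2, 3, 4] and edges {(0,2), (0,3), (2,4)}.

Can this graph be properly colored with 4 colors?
A valid 4-coloring: color 1: [1, 2, 3]; color 2: [0, 4].
(χ(G) = 2 ≤ 4.)

Yes, G is 4-colorable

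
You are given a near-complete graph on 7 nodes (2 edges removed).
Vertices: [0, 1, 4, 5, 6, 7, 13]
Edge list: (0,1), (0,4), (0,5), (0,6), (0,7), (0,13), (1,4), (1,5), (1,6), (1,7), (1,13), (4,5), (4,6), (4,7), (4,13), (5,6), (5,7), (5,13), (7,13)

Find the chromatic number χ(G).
χ(G) = 6

Clique number ω(G) = 6 (lower bound: χ ≥ ω).
The clique on [0, 1, 4, 5, 7, 13] has size 6, forcing χ ≥ 6, and the coloring below uses 6 colors, so χ(G) = 6.
A valid 6-coloring: color 1: [5]; color 2: [0]; color 3: [4]; color 4: [1]; color 5: [6, 7]; color 6: [13].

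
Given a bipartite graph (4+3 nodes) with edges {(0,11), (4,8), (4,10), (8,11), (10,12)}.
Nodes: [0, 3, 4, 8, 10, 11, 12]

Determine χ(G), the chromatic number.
Clique number ω(G) = 2 (lower bound: χ ≥ ω).
The graph is bipartite (no odd cycle), so 2 colors suffice: χ(G) = 2.
A valid 2-coloring: color 1: [0, 3, 8, 10]; color 2: [4, 11, 12].

χ(G) = 2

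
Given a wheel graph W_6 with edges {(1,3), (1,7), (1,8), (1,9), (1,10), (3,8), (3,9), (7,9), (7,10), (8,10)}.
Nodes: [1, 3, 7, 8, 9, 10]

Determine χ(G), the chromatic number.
Clique number ω(G) = 3 (lower bound: χ ≥ ω).
Odd cycle [9, 7, 10, 8, 3] needs 3 colors (χ ≥ 3).
Vertex 1 is adjacent to every vertex of [3, 7, 8, 9, 10], which already need 3 colors among themselves, so 1 needs a new color (χ ≥ 4).
The coloring below uses 4 colors, so χ(G) = 4.
A valid 4-coloring: color 1: [1]; color 2: [8, 9]; color 3: [3, 7]; color 4: [10].

χ(G) = 4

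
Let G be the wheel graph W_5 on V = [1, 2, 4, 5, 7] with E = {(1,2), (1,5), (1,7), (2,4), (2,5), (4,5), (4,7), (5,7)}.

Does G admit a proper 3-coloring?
Yes, G is 3-colorable

A valid 3-coloring: color 1: [5]; color 2: [2, 7]; color 3: [1, 4].
(χ(G) = 3 ≤ 3.)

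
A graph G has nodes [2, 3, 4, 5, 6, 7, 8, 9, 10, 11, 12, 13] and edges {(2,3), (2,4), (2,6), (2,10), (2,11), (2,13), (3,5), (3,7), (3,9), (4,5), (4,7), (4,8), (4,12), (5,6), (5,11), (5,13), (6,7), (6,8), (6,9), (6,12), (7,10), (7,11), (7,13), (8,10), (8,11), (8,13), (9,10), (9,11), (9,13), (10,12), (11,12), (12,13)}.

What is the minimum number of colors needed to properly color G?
χ(G) = 2

Clique number ω(G) = 2 (lower bound: χ ≥ ω).
The graph is bipartite (no odd cycle), so 2 colors suffice: χ(G) = 2.
A valid 2-coloring: color 1: [2, 5, 7, 8, 9, 12]; color 2: [3, 4, 6, 10, 11, 13].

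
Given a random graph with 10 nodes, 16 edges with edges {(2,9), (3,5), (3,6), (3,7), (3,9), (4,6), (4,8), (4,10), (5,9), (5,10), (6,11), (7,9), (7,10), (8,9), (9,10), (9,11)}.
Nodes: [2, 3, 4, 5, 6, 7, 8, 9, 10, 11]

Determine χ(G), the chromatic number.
χ(G) = 3

Clique number ω(G) = 3 (lower bound: χ ≥ ω).
The clique on [3, 5, 9] has size 3, forcing χ ≥ 3, and the coloring below uses 3 colors, so χ(G) = 3.
A valid 3-coloring: color 1: [4, 9]; color 2: [2, 3, 8, 10, 11]; color 3: [5, 6, 7].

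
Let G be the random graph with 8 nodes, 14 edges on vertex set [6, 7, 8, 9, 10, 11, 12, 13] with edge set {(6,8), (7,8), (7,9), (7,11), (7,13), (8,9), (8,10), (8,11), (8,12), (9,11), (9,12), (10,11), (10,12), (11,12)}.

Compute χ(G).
Clique number ω(G) = 4 (lower bound: χ ≥ ω).
The clique on [8, 9, 11, 12] has size 4, forcing χ ≥ 4, and the coloring below uses 4 colors, so χ(G) = 4.
A valid 4-coloring: color 1: [8, 13]; color 2: [6, 11]; color 3: [9, 10]; color 4: [7, 12].

χ(G) = 4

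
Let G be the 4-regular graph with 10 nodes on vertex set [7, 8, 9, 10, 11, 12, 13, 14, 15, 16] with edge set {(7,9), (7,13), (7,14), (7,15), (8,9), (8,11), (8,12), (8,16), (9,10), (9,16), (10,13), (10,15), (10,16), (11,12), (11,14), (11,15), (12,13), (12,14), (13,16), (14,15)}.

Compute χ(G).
χ(G) = 4

Clique number ω(G) = 3 (lower bound: χ ≥ ω).
Suppose a proper 3-coloring c exists. The clique [7, 14, 15] takes 3 distinct colors; by symmetry let c(7) = 1, c(14) = 2, c(15) = 3.
- Vertex 11: neighbors [14, 15] already have colors [2, 3] ⇒ c(11) = 1.
- Vertex 12: neighbors [11, 14] already have colors [1, 2] ⇒ c(12) = 3.
- Vertex 8: neighbors [11, 12] already have colors [1, 3] ⇒ c(8) = 2.
- Vertex 9: neighbors [7, 8] already have colors [1, 2] ⇒ c(9) = 3.
- Vertex 13: neighbors [7, 12] already have colors [1, 3] ⇒ c(13) = 2.
- Vertex 10: neighbors [13, 9] already have colors [2, 3] ⇒ c(10) = 1.
- Vertex 16: neighbors [10, 8, 9] already have colors [1, 2, 3] — all 3 colors blocked. Contradiction.
The forced assignments end in a contradiction, so G has no proper 3-coloring (χ ≥ 4).
The coloring below uses 4 colors, so χ(G) = 4.
A valid 4-coloring: color 1: [8, 10, 14]; color 2: [9, 11, 13]; color 3: [7, 12, 16]; color 4: [15].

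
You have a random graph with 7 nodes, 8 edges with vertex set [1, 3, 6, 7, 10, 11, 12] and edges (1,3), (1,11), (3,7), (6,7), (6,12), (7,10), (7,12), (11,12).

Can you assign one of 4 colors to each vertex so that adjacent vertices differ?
Yes, G is 4-colorable

A valid 4-coloring: color 1: [7, 11]; color 2: [1, 10, 12]; color 3: [3, 6].
(χ(G) = 3 ≤ 4.)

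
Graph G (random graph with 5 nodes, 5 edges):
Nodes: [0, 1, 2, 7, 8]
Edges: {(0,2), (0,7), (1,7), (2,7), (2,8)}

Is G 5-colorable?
Yes, G is 5-colorable

A valid 5-coloring: color 1: [1, 2]; color 2: [7, 8]; color 3: [0].
(χ(G) = 3 ≤ 5.)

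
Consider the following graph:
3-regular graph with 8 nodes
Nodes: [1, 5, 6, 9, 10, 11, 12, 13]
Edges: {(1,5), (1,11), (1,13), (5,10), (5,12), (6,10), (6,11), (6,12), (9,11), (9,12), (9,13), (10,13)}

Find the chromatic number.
Clique number ω(G) = 2 (lower bound: χ ≥ ω).
Odd cycle [9, 12, 6, 10, 13] needs 3 colors (χ ≥ 3).
The coloring below uses 3 colors, so χ(G) = 3.
A valid 3-coloring: color 1: [10, 11, 12]; color 2: [5, 6, 13]; color 3: [1, 9].

χ(G) = 3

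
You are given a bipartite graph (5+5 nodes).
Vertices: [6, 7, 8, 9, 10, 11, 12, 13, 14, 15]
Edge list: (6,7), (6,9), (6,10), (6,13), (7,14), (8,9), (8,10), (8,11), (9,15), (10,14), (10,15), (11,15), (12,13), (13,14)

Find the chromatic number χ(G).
Clique number ω(G) = 2 (lower bound: χ ≥ ω).
The graph is bipartite (no odd cycle), so 2 colors suffice: χ(G) = 2.
A valid 2-coloring: color 1: [7, 9, 10, 11, 13]; color 2: [6, 8, 12, 14, 15].

χ(G) = 2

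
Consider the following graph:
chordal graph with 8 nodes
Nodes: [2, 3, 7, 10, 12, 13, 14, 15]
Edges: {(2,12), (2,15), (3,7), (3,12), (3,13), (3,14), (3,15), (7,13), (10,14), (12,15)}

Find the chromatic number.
Clique number ω(G) = 3 (lower bound: χ ≥ ω).
The clique on [2, 12, 15] has size 3, forcing χ ≥ 3, and the coloring below uses 3 colors, so χ(G) = 3.
A valid 3-coloring: color 1: [2, 3, 10]; color 2: [13, 14, 15]; color 3: [7, 12].

χ(G) = 3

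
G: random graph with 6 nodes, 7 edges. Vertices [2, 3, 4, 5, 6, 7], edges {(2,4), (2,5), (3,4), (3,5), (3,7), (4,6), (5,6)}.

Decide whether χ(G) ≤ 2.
A valid 2-coloring: color 1: [4, 5, 7]; color 2: [2, 3, 6].
(χ(G) = 2 ≤ 2.)

Yes, G is 2-colorable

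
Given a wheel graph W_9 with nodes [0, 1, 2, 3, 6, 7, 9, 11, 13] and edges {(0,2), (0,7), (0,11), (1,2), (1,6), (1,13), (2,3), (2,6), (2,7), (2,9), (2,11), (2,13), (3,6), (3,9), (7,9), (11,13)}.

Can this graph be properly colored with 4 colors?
A valid 4-coloring: color 1: [2]; color 2: [0, 6, 9, 13]; color 3: [1, 3, 7, 11].
(χ(G) = 3 ≤ 4.)

Yes, G is 4-colorable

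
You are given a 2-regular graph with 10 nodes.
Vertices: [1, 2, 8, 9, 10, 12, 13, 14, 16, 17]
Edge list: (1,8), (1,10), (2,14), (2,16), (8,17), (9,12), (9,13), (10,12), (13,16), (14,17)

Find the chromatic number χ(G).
χ(G) = 2

Clique number ω(G) = 2 (lower bound: χ ≥ ω).
The graph is bipartite (no odd cycle), so 2 colors suffice: χ(G) = 2.
A valid 2-coloring: color 1: [8, 9, 10, 14, 16]; color 2: [1, 2, 12, 13, 17].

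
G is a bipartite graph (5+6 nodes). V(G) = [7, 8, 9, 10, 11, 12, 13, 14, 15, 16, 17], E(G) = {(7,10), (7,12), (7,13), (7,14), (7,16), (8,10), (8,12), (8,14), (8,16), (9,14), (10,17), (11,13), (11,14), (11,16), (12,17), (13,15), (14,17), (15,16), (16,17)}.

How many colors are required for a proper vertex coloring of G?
χ(G) = 2

Clique number ω(G) = 2 (lower bound: χ ≥ ω).
The graph is bipartite (no odd cycle), so 2 colors suffice: χ(G) = 2.
A valid 2-coloring: color 1: [10, 12, 13, 14, 16]; color 2: [7, 8, 9, 11, 15, 17].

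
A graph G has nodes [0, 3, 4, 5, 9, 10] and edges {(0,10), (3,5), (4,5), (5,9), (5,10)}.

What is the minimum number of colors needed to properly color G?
Clique number ω(G) = 2 (lower bound: χ ≥ ω).
The graph is bipartite (no odd cycle), so 2 colors suffice: χ(G) = 2.
A valid 2-coloring: color 1: [0, 5]; color 2: [3, 4, 9, 10].

χ(G) = 2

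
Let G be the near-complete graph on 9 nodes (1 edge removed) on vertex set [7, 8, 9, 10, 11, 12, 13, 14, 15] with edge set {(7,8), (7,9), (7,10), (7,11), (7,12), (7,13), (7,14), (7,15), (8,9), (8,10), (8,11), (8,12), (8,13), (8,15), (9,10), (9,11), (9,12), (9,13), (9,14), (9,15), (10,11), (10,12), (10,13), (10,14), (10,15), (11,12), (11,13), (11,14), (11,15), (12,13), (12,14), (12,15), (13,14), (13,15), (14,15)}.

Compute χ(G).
χ(G) = 8

Clique number ω(G) = 8 (lower bound: χ ≥ ω).
The clique on [7, 8, 9, 10, 11, 12, 13, 15] has size 8, forcing χ ≥ 8, and the coloring below uses 8 colors, so χ(G) = 8.
A valid 8-coloring: color 1: [9]; color 2: [10]; color 3: [7]; color 4: [11]; color 5: [15]; color 6: [12]; color 7: [13]; color 8: [8, 14].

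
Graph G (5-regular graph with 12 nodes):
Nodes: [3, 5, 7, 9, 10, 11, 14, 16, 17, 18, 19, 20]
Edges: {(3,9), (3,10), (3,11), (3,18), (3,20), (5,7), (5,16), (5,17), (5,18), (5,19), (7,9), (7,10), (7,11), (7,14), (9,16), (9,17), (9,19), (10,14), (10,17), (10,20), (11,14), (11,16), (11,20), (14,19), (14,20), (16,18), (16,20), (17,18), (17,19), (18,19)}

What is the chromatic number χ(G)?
χ(G) = 4

Clique number ω(G) = 4 (lower bound: χ ≥ ω).
The clique on [5, 17, 18, 19] has size 4, forcing χ ≥ 4, and the coloring below uses 4 colors, so χ(G) = 4.
A valid 4-coloring: color 1: [9, 10, 11, 18]; color 2: [3, 14, 16, 17]; color 3: [5, 20]; color 4: [7, 19].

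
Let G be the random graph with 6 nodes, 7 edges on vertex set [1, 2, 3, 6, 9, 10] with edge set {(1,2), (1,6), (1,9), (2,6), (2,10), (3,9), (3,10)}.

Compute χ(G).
χ(G) = 3

Clique number ω(G) = 3 (lower bound: χ ≥ ω).
The clique on [1, 2, 6] has size 3, forcing χ ≥ 3, and the coloring below uses 3 colors, so χ(G) = 3.
A valid 3-coloring: color 1: [1, 10]; color 2: [2, 9]; color 3: [3, 6].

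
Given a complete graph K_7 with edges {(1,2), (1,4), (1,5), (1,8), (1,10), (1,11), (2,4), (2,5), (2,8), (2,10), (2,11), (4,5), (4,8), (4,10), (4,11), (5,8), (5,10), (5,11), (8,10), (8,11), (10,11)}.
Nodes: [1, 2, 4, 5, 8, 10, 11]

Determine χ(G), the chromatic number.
Clique number ω(G) = 7 (lower bound: χ ≥ ω).
The clique on [1, 2, 4, 5, 8, 10, 11] has size 7, forcing χ ≥ 7, and the coloring below uses 7 colors, so χ(G) = 7.
A valid 7-coloring: color 1: [11]; color 2: [5]; color 3: [1]; color 4: [8]; color 5: [2]; color 6: [4]; color 7: [10].

χ(G) = 7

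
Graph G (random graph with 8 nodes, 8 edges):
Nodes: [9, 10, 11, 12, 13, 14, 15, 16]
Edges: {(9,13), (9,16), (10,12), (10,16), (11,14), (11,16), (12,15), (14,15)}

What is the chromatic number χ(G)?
χ(G) = 2

Clique number ω(G) = 2 (lower bound: χ ≥ ω).
The graph is bipartite (no odd cycle), so 2 colors suffice: χ(G) = 2.
A valid 2-coloring: color 1: [12, 13, 14, 16]; color 2: [9, 10, 11, 15].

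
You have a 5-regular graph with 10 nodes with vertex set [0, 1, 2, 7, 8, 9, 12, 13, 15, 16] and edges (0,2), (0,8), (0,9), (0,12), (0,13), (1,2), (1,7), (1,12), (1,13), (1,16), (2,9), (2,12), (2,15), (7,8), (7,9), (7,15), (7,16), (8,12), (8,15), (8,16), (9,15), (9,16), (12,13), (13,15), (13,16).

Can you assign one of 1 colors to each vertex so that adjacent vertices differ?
The clique on vertices [0, 2, 9] has size 3 > 1, so it alone needs 3 colors.

No, G is not 1-colorable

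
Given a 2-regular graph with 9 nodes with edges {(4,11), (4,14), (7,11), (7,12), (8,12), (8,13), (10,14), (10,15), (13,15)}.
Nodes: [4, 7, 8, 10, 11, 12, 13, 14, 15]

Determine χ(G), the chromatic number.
Clique number ω(G) = 2 (lower bound: χ ≥ ω).
Odd cycle [7, 11, 4, 14, 10, 15, 13, 8, 12] needs 3 colors (χ ≥ 3).
The coloring below uses 3 colors, so χ(G) = 3.
A valid 3-coloring: color 1: [4, 7, 8, 15]; color 2: [11, 12, 13, 14]; color 3: [10].

χ(G) = 3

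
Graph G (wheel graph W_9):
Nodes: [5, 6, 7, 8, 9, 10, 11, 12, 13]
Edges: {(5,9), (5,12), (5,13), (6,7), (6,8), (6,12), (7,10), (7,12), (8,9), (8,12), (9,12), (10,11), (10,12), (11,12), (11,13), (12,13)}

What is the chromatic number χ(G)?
Clique number ω(G) = 3 (lower bound: χ ≥ ω).
The clique on [5, 9, 12] has size 3, forcing χ ≥ 3, and the coloring below uses 3 colors, so χ(G) = 3.
A valid 3-coloring: color 1: [12]; color 2: [6, 9, 10, 13]; color 3: [5, 7, 8, 11].

χ(G) = 3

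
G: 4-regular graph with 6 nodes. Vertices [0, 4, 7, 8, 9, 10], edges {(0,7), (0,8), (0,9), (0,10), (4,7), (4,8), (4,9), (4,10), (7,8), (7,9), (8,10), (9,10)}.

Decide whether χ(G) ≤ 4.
Yes, G is 4-colorable

A valid 4-coloring: color 1: [8, 9]; color 2: [7, 10]; color 3: [0, 4].
(χ(G) = 3 ≤ 4.)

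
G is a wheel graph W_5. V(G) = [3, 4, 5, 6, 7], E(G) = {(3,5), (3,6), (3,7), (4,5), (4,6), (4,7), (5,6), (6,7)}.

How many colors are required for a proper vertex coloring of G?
χ(G) = 3

Clique number ω(G) = 3 (lower bound: χ ≥ ω).
The clique on [3, 5, 6] has size 3, forcing χ ≥ 3, and the coloring below uses 3 colors, so χ(G) = 3.
A valid 3-coloring: color 1: [6]; color 2: [5, 7]; color 3: [3, 4].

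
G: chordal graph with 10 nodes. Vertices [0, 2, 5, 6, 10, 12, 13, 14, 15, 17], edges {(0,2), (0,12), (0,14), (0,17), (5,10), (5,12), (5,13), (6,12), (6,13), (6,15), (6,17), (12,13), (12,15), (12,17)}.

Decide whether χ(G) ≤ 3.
Yes, G is 3-colorable

A valid 3-coloring: color 1: [2, 10, 12, 14]; color 2: [0, 5, 6]; color 3: [13, 15, 17].
(χ(G) = 3 ≤ 3.)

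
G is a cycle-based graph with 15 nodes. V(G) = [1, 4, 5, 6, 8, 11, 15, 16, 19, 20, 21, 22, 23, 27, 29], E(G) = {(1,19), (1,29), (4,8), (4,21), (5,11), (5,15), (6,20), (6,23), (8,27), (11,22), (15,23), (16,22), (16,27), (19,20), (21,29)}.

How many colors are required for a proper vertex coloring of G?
Clique number ω(G) = 2 (lower bound: χ ≥ ω).
Odd cycle [6, 23, 15, 5, 11, 22, 16, 27, 8, 4, 21, 29, 1, 19, 20] needs 3 colors (χ ≥ 3).
The coloring below uses 3 colors, so χ(G) = 3.
A valid 3-coloring: color 1: [6, 8, 11, 15, 16, 19, 21]; color 2: [4, 5, 20, 22, 23, 27, 29]; color 3: [1].

χ(G) = 3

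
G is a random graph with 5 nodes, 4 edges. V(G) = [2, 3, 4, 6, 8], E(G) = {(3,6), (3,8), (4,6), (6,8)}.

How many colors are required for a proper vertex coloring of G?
χ(G) = 3

Clique number ω(G) = 3 (lower bound: χ ≥ ω).
The clique on [3, 6, 8] has size 3, forcing χ ≥ 3, and the coloring below uses 3 colors, so χ(G) = 3.
A valid 3-coloring: color 1: [2, 6]; color 2: [3, 4]; color 3: [8].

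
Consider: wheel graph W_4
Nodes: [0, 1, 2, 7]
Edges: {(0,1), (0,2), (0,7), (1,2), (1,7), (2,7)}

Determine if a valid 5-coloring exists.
Yes, G is 5-colorable

A valid 5-coloring: color 1: [2]; color 2: [1]; color 3: [7]; color 4: [0].
(χ(G) = 4 ≤ 5.)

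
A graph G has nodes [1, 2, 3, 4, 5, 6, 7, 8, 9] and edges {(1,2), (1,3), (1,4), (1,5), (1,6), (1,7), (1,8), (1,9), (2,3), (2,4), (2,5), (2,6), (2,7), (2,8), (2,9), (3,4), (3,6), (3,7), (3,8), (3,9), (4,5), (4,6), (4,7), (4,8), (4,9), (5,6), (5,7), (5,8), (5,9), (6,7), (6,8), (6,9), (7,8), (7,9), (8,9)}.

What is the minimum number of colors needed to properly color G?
Clique number ω(G) = 8 (lower bound: χ ≥ ω).
The clique on [1, 2, 3, 4, 6, 7, 8, 9] has size 8, forcing χ ≥ 8, and the coloring below uses 8 colors, so χ(G) = 8.
A valid 8-coloring: color 1: [2]; color 2: [7]; color 3: [4]; color 4: [1]; color 5: [8]; color 6: [6]; color 7: [9]; color 8: [3, 5].

χ(G) = 8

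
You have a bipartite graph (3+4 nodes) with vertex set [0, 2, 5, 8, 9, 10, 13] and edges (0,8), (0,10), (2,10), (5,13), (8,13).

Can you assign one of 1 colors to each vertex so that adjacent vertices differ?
No, G is not 1-colorable

Edge (0,8) forces its endpoints to differ, so 1 color is not enough.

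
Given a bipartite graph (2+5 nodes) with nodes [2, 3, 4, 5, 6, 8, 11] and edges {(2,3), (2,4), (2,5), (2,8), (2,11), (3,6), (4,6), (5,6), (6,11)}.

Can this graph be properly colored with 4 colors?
Yes, G is 4-colorable

A valid 4-coloring: color 1: [2, 6]; color 2: [3, 4, 5, 8, 11].
(χ(G) = 2 ≤ 4.)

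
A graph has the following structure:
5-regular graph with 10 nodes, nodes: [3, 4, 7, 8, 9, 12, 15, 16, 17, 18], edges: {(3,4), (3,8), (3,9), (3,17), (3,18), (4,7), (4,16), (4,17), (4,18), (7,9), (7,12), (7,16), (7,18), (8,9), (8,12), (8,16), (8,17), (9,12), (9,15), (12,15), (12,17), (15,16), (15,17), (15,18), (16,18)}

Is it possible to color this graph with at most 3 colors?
No, G is not 3-colorable

The clique on vertices [4, 7, 16, 18] has size 4 > 3, so it alone needs 4 colors.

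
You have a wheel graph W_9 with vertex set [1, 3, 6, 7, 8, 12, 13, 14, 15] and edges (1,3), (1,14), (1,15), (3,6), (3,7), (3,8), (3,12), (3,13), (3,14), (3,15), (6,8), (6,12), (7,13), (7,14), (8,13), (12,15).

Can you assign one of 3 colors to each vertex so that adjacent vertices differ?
A valid 3-coloring: color 1: [3]; color 2: [6, 13, 14, 15]; color 3: [1, 7, 8, 12].
(χ(G) = 3 ≤ 3.)

Yes, G is 3-colorable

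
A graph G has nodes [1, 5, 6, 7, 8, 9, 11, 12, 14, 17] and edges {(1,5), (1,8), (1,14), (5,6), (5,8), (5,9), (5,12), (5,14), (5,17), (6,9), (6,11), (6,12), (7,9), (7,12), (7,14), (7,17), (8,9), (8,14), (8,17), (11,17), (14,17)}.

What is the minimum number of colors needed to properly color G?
χ(G) = 4

Clique number ω(G) = 4 (lower bound: χ ≥ ω).
The clique on [1, 5, 8, 14] has size 4, forcing χ ≥ 4, and the coloring below uses 4 colors, so χ(G) = 4.
A valid 4-coloring: color 1: [5, 7, 11]; color 2: [9, 12, 14]; color 3: [6, 8]; color 4: [1, 17].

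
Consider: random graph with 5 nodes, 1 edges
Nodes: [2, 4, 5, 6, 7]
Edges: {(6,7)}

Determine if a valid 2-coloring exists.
A valid 2-coloring: color 1: [2, 4, 5, 7]; color 2: [6].
(χ(G) = 2 ≤ 2.)

Yes, G is 2-colorable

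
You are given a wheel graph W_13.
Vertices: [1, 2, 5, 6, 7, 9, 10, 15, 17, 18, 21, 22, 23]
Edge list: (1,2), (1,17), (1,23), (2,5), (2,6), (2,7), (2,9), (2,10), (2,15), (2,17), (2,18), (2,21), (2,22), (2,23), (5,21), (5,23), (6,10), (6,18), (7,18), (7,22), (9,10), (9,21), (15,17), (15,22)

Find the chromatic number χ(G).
Clique number ω(G) = 3 (lower bound: χ ≥ ω).
The clique on [1, 2, 17] has size 3, forcing χ ≥ 3, and the coloring below uses 3 colors, so χ(G) = 3.
A valid 3-coloring: color 1: [2]; color 2: [10, 17, 18, 21, 22, 23]; color 3: [1, 5, 6, 7, 9, 15].

χ(G) = 3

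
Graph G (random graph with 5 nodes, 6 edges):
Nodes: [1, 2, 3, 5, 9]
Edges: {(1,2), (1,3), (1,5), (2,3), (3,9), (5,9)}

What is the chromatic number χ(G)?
χ(G) = 3

Clique number ω(G) = 3 (lower bound: χ ≥ ω).
The clique on [1, 2, 3] has size 3, forcing χ ≥ 3, and the coloring below uses 3 colors, so χ(G) = 3.
A valid 3-coloring: color 1: [1, 9]; color 2: [3, 5]; color 3: [2].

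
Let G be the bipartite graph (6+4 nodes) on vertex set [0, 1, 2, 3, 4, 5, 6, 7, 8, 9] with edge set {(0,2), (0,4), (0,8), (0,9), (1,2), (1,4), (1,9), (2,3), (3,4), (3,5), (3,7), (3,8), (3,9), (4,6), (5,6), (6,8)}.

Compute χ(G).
χ(G) = 2

Clique number ω(G) = 2 (lower bound: χ ≥ ω).
The graph is bipartite (no odd cycle), so 2 colors suffice: χ(G) = 2.
A valid 2-coloring: color 1: [0, 1, 3, 6]; color 2: [2, 4, 5, 7, 8, 9].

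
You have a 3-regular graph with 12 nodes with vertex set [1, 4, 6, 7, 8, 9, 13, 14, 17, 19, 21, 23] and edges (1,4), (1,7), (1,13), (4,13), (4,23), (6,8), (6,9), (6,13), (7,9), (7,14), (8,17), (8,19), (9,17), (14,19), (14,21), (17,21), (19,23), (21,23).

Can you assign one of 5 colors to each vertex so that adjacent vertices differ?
A valid 5-coloring: color 1: [1, 6, 17, 19]; color 2: [4, 7, 8, 21]; color 3: [9, 13, 14, 23].
(χ(G) = 3 ≤ 5.)

Yes, G is 5-colorable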